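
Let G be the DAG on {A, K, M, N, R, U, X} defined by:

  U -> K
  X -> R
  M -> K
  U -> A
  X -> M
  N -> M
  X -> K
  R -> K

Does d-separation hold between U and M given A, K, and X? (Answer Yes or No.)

No

We examine all 3 paths between U and M:
Path 1: U → K ← X → M
  X is a fork here and X is conditioned on, so the path is blocked at X.
Path 2: U → K ← R ← X → M
  X is a fork here and X is conditioned on, so the path is blocked at X.
Path 3: U → K ← M
  K is a collider and K is conditioned on, which opens it — no node blocks this path, so it is active.
Because an active path exists, U and M are not d-separated.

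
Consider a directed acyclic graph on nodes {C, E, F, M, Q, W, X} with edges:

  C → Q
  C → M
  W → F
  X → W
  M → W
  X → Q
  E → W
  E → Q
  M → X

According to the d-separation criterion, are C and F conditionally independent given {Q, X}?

We examine all 6 paths between C and F:
Path 1: C → Q ← X → W → F
  X is a fork here and X is conditioned on, so the path is blocked at X.
Path 2: C → Q ← X ← M → W → F
  X is a chain here and X is conditioned on, so the path is blocked at X.
Path 3: C → Q ← E → W → F
  Q is a collider and Q is conditioned on, which opens it; E is a fork and E is not conditioned on; W is a chain and W is not conditioned on — no node blocks this path, so it is active.
Path 4: C → M → X → Q ← E → W → F
  X is a chain here and X is conditioned on, so the path is blocked at X.
Path 5: C → M → X → W → F
  X is a chain here and X is conditioned on, so the path is blocked at X.
Path 6: C → M → W → F
  M is a chain and M is not conditioned on; W is a chain and W is not conditioned on — no node blocks this path, so it is active.
Because an active path exists, C and F are not d-separated.

No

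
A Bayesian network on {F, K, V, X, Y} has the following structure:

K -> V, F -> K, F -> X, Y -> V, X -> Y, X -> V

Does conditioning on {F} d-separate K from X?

Yes — K and X are d-separated given {F}.

We examine all 3 paths between K and X:
Path 1: K → V ← Y ← X
  V is a collider here and neither V nor any of its descendants is conditioned on, so the collider stays closed — the path is blocked at V.
Path 2: K → V ← X
  V is a collider here and neither V nor any of its descendants is conditioned on, so the collider stays closed — the path is blocked at V.
Path 3: K ← F → X
  F is a fork here and F is conditioned on, so the path is blocked at F.
Every path is blocked, so K and X are d-separated given {F}.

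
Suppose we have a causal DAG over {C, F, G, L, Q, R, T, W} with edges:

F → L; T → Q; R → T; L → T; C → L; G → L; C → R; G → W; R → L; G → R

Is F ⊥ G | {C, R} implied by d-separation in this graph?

Yes — F and G are d-separated given {C, R}.

4 paths connect F and G; each must be blocked for d-separation to hold:
  1. F → L ← C → R ← G — L:collider[blocks]; C:fork[blocks]; R:collider[open] ⇒ blocked
  2. F → L → T ← R ← G — L:chain[open]; T:collider[blocks]; R:chain[blocks] ⇒ blocked
  3. F → L ← R ← G — L:collider[blocks]; R:chain[blocks] ⇒ blocked
  4. F → L ← G — L:collider[blocks] ⇒ blocked
Every path is blocked, so F and G are d-separated given {C, R}.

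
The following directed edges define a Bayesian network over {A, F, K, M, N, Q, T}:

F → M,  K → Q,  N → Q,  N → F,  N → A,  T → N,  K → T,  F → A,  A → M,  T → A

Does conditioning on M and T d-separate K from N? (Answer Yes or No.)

5 paths connect K and N; each must be blocked for d-separation to hold:
Path 1: K → T → A ← F ← N
  T is a chain here and T is conditioned on, so the path is blocked at T.
Path 2: K → T → A → M ← F ← N
  T is a chain here and T is conditioned on, so the path is blocked at T.
Path 3: K → T → A ← N
  T is a chain here and T is conditioned on, so the path is blocked at T.
Path 4: K → T → N
  T is a chain here and T is conditioned on, so the path is blocked at T.
Path 5: K → Q ← N
  Q is a collider here and neither Q nor any of its descendants is conditioned on, so the collider stays closed — the path is blocked at Q.
All paths are blocked; K ⊥ N | {M, T} holds.

Yes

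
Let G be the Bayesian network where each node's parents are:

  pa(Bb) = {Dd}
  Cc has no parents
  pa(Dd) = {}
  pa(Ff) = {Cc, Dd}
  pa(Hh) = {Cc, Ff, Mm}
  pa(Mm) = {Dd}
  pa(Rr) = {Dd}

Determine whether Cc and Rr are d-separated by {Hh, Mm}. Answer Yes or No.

Enumerating the 4 paths from Cc to Rr and testing each for blocking by {Hh, Mm}:
Path 1: Cc → Ff ← Dd → Rr
  Ff is a collider and its descendant Hh is conditioned on, which opens it; Dd is a fork and Dd is not conditioned on — no node blocks this path, so it is active.
Path 2: Cc → Ff → Hh ← Mm ← Dd → Rr
  Mm is a chain here and Mm is conditioned on, so the path is blocked at Mm.
Path 3: Cc → Hh ← Ff ← Dd → Rr
  Hh is a collider and Hh is conditioned on, which opens it; Ff is a chain and Ff is not conditioned on; Dd is a fork and Dd is not conditioned on — no node blocks this path, so it is active.
Path 4: Cc → Hh ← Mm ← Dd → Rr
  Mm is a chain here and Mm is conditioned on, so the path is blocked at Mm.
At least one path is unblocked, so d-separation fails.

No — Cc and Rr are not d-separated given {Hh, Mm}.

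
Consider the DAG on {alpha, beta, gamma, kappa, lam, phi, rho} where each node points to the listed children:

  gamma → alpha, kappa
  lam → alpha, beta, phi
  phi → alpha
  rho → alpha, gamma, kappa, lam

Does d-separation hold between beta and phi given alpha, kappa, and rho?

5 paths connect beta and phi; each must be blocked for d-separation to hold:
  1. beta ← lam → alpha ← phi — lam:fork[open]; alpha:collider[open] ⇒ active
  2. beta ← lam → phi — lam:fork[open] ⇒ active
  3. beta ← lam ← rho → kappa ← gamma → alpha ← phi — lam:chain[open]; rho:fork[blocks]; kappa:collider[open]; gamma:fork[open]; alpha:collider[open] ⇒ blocked
  4. beta ← lam ← rho → alpha ← phi — lam:chain[open]; rho:fork[blocks]; alpha:collider[open] ⇒ blocked
  5. beta ← lam ← rho → gamma → alpha ← phi — lam:chain[open]; rho:fork[blocks]; gamma:chain[open]; alpha:collider[open] ⇒ blocked
Since the path beta ← lam → alpha ← phi is active, beta and phi are not d-separated given {alpha, kappa, rho}.

No — beta and phi are not d-separated given {alpha, kappa, rho}.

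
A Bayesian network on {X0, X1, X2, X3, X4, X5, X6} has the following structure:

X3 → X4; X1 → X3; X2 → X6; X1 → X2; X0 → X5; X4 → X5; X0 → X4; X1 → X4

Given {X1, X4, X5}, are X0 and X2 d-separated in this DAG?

There are 4 undirected paths between X0 and X2; checking each against the conditioning set {X1, X4, X5}:
Path 1: X0 → X4 ← X1 → X2
  X1 is a fork here and X1 is conditioned on, so the path is blocked at X1.
Path 2: X0 → X4 ← X3 ← X1 → X2
  X1 is a fork here and X1 is conditioned on, so the path is blocked at X1.
Path 3: X0 → X5 ← X4 ← X1 → X2
  X4 is a chain here and X4 is conditioned on, so the path is blocked at X4.
Path 4: X0 → X5 ← X4 ← X3 ← X1 → X2
  X4 is a chain here and X4 is conditioned on, so the path is blocked at X4.
Every path is blocked, so X0 and X2 are d-separated given {X1, X4, X5}.

Yes — X0 and X2 are d-separated given {X1, X4, X5}.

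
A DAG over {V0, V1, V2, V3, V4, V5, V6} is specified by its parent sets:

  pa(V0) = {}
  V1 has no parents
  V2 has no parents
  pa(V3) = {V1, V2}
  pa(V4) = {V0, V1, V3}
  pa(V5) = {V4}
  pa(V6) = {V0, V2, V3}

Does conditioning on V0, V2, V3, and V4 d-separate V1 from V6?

Yes — V1 and V6 are d-separated given {V0, V2, V3, V4}.

6 paths connect V1 and V6; each must be blocked for d-separation to hold:
  1. V1 → V3 → V6 — V3:chain[blocks] ⇒ blocked
  2. V1 → V3 → V4 ← V0 → V6 — V3:chain[blocks]; V4:collider[open]; V0:fork[blocks] ⇒ blocked
  3. V1 → V3 ← V2 → V6 — V3:collider[open]; V2:fork[blocks] ⇒ blocked
  4. V1 → V4 ← V3 → V6 — V4:collider[open]; V3:fork[blocks] ⇒ blocked
  5. V1 → V4 ← V3 ← V2 → V6 — V4:collider[open]; V3:chain[blocks]; V2:fork[blocks] ⇒ blocked
  6. V1 → V4 ← V0 → V6 — V4:collider[open]; V0:fork[blocks] ⇒ blocked
Since every path is blocked, d-separation holds.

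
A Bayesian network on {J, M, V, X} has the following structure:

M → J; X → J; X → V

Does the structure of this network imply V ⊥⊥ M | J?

The only undirected path from V to M is:
  1. V ← X → J ← M — X:fork[open]; J:collider[open] ⇒ active
Because an active path exists, V and M are not d-separated.

No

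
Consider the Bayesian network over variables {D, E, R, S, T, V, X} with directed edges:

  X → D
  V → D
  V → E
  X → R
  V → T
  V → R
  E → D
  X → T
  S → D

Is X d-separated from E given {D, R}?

No

Enumerating the 6 paths from X to E and testing each for blocking by {D, R}:
Path 1: X → R ← V → E
  R is a collider and R is conditioned on, which opens it; V is a fork and V is not conditioned on — no node blocks this path, so it is active.
Path 2: X → R ← V → D ← E
  R is a collider and R is conditioned on, which opens it; V is a fork and V is not conditioned on; D is a collider and D is conditioned on, which opens it — no node blocks this path, so it is active.
Path 3: X → T ← V → E
  T is a collider here and neither T nor any of its descendants is conditioned on, so the collider stays closed — the path is blocked at T.
Path 4: X → T ← V → D ← E
  T is a collider here and neither T nor any of its descendants is conditioned on, so the collider stays closed — the path is blocked at T.
Path 5: X → D ← V → E
  D is a collider and D is conditioned on, which opens it; V is a fork and V is not conditioned on — no node blocks this path, so it is active.
Path 6: X → D ← E
  D is a collider and D is conditioned on, which opens it — no node blocks this path, so it is active.
Since the path X → R ← V → E is active, X and E are not d-separated given {D, R}.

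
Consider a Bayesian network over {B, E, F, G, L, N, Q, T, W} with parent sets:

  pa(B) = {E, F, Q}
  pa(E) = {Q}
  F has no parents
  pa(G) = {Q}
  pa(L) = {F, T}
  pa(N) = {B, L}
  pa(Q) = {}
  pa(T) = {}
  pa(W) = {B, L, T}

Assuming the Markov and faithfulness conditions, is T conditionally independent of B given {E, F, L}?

6 paths connect T and B; each must be blocked for d-separation to hold:
Path 1: T → W ← L → N ← B
  W is a collider here and neither W nor any of its descendants is conditioned on, so the collider stays closed — the path is blocked at W.
Path 2: T → W ← L ← F → B
  W is a collider here and neither W nor any of its descendants is conditioned on, so the collider stays closed — the path is blocked at W.
Path 3: T → W ← B
  W is a collider here and neither W nor any of its descendants is conditioned on, so the collider stays closed — the path is blocked at W.
Path 4: T → L → W ← B
  L is a chain here and L is conditioned on, so the path is blocked at L.
Path 5: T → L → N ← B
  L is a chain here and L is conditioned on, so the path is blocked at L.
Path 6: T → L ← F → B
  F is a fork here and F is conditioned on, so the path is blocked at F.
Since every path is blocked, d-separation holds.

Yes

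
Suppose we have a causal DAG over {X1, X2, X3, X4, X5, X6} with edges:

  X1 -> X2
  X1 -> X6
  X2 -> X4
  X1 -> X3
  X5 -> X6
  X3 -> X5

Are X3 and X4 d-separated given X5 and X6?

Enumerating the 2 paths from X3 to X4 and testing each for blocking by {X5, X6}:
Path 1: X3 ← X1 → X2 → X4
  X1 is a fork and X1 is not conditioned on; X2 is a chain and X2 is not conditioned on — no node blocks this path, so it is active.
Path 2: X3 → X5 → X6 ← X1 → X2 → X4
  X5 is a chain here and X5 is conditioned on, so the path is blocked at X5.
At least one path is unblocked, so d-separation fails.

No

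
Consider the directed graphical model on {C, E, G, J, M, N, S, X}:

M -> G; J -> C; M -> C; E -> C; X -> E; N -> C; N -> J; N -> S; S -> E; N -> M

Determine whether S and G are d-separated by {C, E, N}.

6 paths connect S and G; each must be blocked for d-separation to hold:
Path 1: S ← N → J → C ← M → G
  N is a fork here and N is conditioned on, so the path is blocked at N.
Path 2: S ← N → M → G
  N is a fork here and N is conditioned on, so the path is blocked at N.
Path 3: S ← N → C ← M → G
  N is a fork here and N is conditioned on, so the path is blocked at N.
Path 4: S → E → C ← J ← N → M → G
  E is a chain here and E is conditioned on, so the path is blocked at E.
Path 5: S → E → C ← N → M → G
  E is a chain here and E is conditioned on, so the path is blocked at E.
Path 6: S → E → C ← M → G
  E is a chain here and E is conditioned on, so the path is blocked at E.
Since every path is blocked, d-separation holds.

Yes — S and G are d-separated given {C, E, N}.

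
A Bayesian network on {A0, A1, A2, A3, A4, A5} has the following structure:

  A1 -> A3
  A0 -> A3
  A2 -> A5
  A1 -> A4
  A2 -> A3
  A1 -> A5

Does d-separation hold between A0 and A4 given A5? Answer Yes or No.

2 paths connect A0 and A4; each must be blocked for d-separation to hold:
Path 1: A0 → A3 ← A1 → A4
  A3 is a collider here and neither A3 nor any of its descendants is conditioned on, so the collider stays closed — the path is blocked at A3.
Path 2: A0 → A3 ← A2 → A5 ← A1 → A4
  A3 is a collider here and neither A3 nor any of its descendants is conditioned on, so the collider stays closed — the path is blocked at A3.
Since every path is blocked, d-separation holds.

Yes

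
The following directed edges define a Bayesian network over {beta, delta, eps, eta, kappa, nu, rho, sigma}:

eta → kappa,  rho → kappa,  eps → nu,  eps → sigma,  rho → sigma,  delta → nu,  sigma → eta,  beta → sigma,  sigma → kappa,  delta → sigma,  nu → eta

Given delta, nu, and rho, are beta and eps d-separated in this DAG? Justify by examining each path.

5 paths connect beta and eps; each must be blocked for d-separation to hold:
Path 1: beta → sigma → kappa ← eta ← nu ← eps
  kappa is a collider here and neither kappa nor any of its descendants is conditioned on, so the collider stays closed — the path is blocked at kappa.
Path 2: beta → sigma ← rho → kappa ← eta ← nu ← eps
  sigma is a collider here and neither sigma nor any of its descendants is conditioned on, so the collider stays closed — the path is blocked at sigma.
Path 3: beta → sigma ← eps
  sigma is a collider here and neither sigma nor any of its descendants is conditioned on, so the collider stays closed — the path is blocked at sigma.
Path 4: beta → sigma ← delta → nu ← eps
  sigma is a collider here and neither sigma nor any of its descendants is conditioned on, so the collider stays closed — the path is blocked at sigma.
Path 5: beta → sigma → eta ← nu ← eps
  eta is a collider here and neither eta nor any of its descendants is conditioned on, so the collider stays closed — the path is blocked at eta.
Since every path is blocked, d-separation holds.

Yes — beta and eps are d-separated given {delta, nu, rho}.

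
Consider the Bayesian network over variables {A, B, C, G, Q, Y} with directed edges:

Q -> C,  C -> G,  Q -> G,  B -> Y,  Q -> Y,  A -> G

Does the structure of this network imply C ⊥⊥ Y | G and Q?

Yes — C and Y are d-separated given {G, Q}.

2 paths connect C and Y; each must be blocked for d-separation to hold:
  1. C → G ← Q → Y — G:collider[open]; Q:fork[blocks] ⇒ blocked
  2. C ← Q → Y — Q:fork[blocks] ⇒ blocked
Since every path is blocked, d-separation holds.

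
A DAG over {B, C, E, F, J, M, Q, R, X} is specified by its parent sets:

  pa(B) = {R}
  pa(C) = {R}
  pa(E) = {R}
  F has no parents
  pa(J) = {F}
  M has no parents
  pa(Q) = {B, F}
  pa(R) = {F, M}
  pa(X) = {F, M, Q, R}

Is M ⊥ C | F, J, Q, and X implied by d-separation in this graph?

No — M and C are not d-separated given {F, J, Q, X}.

There are 6 undirected paths between M and C; checking each against the conditioning set {F, J, Q, X}:
  1. M → X ← Q ← F → R → C — X:collider[open]; Q:chain[blocks]; F:fork[blocks]; R:chain[open] ⇒ blocked
  2. M → X ← Q ← B ← R → C — X:collider[open]; Q:chain[blocks]; B:chain[open]; R:fork[open] ⇒ blocked
  3. M → X ← F → Q ← B ← R → C — X:collider[open]; F:fork[blocks]; Q:collider[open]; B:chain[open]; R:fork[open] ⇒ blocked
  4. M → X ← F → R → C — X:collider[open]; F:fork[blocks]; R:chain[open] ⇒ blocked
  5. M → X ← R → C — X:collider[open]; R:fork[open] ⇒ active
  6. M → R → C — R:chain[open] ⇒ active
Since the path M → X ← R → C is active, M and C are not d-separated given {F, J, Q, X}.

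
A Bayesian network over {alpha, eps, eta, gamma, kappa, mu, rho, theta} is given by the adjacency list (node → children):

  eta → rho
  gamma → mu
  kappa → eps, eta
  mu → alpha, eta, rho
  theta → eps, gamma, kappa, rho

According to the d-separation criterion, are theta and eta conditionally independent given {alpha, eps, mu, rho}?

No

6 paths connect theta and eta; each must be blocked for d-separation to hold:
Path 1: theta → kappa → eta
  kappa is a chain and kappa is not conditioned on — no node blocks this path, so it is active.
Path 2: theta → eps ← kappa → eta
  eps is a collider and eps is conditioned on, which opens it; kappa is a fork and kappa is not conditioned on — no node blocks this path, so it is active.
Path 3: theta → rho ← eta
  rho is a collider and rho is conditioned on, which opens it — no node blocks this path, so it is active.
Path 4: theta → rho ← mu → eta
  mu is a fork here and mu is conditioned on, so the path is blocked at mu.
Path 5: theta → gamma → mu → rho ← eta
  mu is a chain here and mu is conditioned on, so the path is blocked at mu.
Path 6: theta → gamma → mu → eta
  mu is a chain here and mu is conditioned on, so the path is blocked at mu.
Since the path theta → kappa → eta is active, theta and eta are not d-separated given {alpha, eps, mu, rho}.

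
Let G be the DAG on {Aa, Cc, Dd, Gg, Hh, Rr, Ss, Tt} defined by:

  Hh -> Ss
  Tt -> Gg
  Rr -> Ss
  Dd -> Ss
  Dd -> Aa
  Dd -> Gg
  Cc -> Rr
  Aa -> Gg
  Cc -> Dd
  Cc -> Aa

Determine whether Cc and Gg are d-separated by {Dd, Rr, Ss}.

We examine all 6 paths between Cc and Gg:
Path 1: Cc → Dd → Aa → Gg
  Dd is a chain here and Dd is conditioned on, so the path is blocked at Dd.
Path 2: Cc → Dd → Gg
  Dd is a chain here and Dd is conditioned on, so the path is blocked at Dd.
Path 3: Cc → Aa ← Dd → Gg
  Aa is a collider here and neither Aa nor any of its descendants is conditioned on, so the collider stays closed — the path is blocked at Aa.
Path 4: Cc → Aa → Gg
  Aa is a chain and Aa is not conditioned on — no node blocks this path, so it is active.
Path 5: Cc → Rr → Ss ← Dd → Aa → Gg
  Rr is a chain here and Rr is conditioned on, so the path is blocked at Rr.
Path 6: Cc → Rr → Ss ← Dd → Gg
  Rr is a chain here and Rr is conditioned on, so the path is blocked at Rr.
Because an active path exists, Cc and Gg are not d-separated.

No — Cc and Gg are not d-separated given {Dd, Rr, Ss}.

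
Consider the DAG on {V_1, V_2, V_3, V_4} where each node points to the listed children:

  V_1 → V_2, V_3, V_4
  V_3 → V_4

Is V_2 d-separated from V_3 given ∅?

No

There are 2 undirected paths between V_2 and V_3; checking each against the conditioning set ∅:
Path 1: V_2 ← V_1 → V_4 ← V_3
  V_4 is a collider here and neither V_4 nor any of its descendants is conditioned on, so the collider stays closed — the path is blocked at V_4.
Path 2: V_2 ← V_1 → V_3
  V_1 is a fork and V_1 is not conditioned on — no node blocks this path, so it is active.
Because an active path exists, V_2 and V_3 are not d-separated.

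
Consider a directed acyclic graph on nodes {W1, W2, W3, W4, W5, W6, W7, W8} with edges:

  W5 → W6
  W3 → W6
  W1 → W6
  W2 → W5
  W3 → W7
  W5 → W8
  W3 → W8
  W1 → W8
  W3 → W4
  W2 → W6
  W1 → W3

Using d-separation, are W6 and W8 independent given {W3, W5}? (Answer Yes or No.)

No

Enumerating the 6 paths from W6 to W8 and testing each for blocking by {W3, W5}:
Path 1: W6 ← W1 → W3 → W8
  W3 is a chain here and W3 is conditioned on, so the path is blocked at W3.
Path 2: W6 ← W1 → W8
  W1 is a fork and W1 is not conditioned on — no node blocks this path, so it is active.
Path 3: W6 ← W3 ← W1 → W8
  W3 is a chain here and W3 is conditioned on, so the path is blocked at W3.
Path 4: W6 ← W3 → W8
  W3 is a fork here and W3 is conditioned on, so the path is blocked at W3.
Path 5: W6 ← W2 → W5 → W8
  W5 is a chain here and W5 is conditioned on, so the path is blocked at W5.
Path 6: W6 ← W5 → W8
  W5 is a fork here and W5 is conditioned on, so the path is blocked at W5.
Because an active path exists, W6 and W8 are not d-separated.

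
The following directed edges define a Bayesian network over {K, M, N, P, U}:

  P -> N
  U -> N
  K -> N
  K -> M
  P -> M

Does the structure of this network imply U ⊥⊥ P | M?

2 paths connect U and P; each must be blocked for d-separation to hold:
  1. U → N ← P — N:collider[blocks] ⇒ blocked
  2. U → N ← K → M ← P — N:collider[blocks]; K:fork[open]; M:collider[open] ⇒ blocked
Every path is blocked, so U and P are d-separated given {M}.

Yes — U and P are d-separated given {M}.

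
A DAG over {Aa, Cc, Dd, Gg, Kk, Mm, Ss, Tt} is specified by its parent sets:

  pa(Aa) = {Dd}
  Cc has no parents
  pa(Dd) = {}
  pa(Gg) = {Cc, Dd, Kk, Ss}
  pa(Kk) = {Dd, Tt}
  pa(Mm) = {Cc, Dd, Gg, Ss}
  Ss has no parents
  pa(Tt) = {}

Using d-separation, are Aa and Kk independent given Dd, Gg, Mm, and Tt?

Enumerating the 5 paths from Aa to Kk and testing each for blocking by {Dd, Gg, Mm, Tt}:
  1. Aa ← Dd → Kk — Dd:fork[blocks] ⇒ blocked
  2. Aa ← Dd → Mm ← Ss → Gg ← Kk — Dd:fork[blocks]; Mm:collider[open]; Ss:fork[open]; Gg:collider[open] ⇒ blocked
  3. Aa ← Dd → Mm ← Cc → Gg ← Kk — Dd:fork[blocks]; Mm:collider[open]; Cc:fork[open]; Gg:collider[open] ⇒ blocked
  4. Aa ← Dd → Mm ← Gg ← Kk — Dd:fork[blocks]; Mm:collider[open]; Gg:chain[blocks] ⇒ blocked
  5. Aa ← Dd → Gg ← Kk — Dd:fork[blocks]; Gg:collider[open] ⇒ blocked
Since every path is blocked, d-separation holds.

Yes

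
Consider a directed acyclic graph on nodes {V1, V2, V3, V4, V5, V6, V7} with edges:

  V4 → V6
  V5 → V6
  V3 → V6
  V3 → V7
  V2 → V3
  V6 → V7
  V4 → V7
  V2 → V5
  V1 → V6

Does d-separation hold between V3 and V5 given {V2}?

There are 4 undirected paths between V3 and V5; checking each against the conditioning set {V2}:
  1. V3 → V7 ← V4 → V6 ← V5 — V7:collider[blocks]; V4:fork[open]; V6:collider[blocks] ⇒ blocked
  2. V3 → V7 ← V6 ← V5 — V7:collider[blocks]; V6:chain[open] ⇒ blocked
  3. V3 → V6 ← V5 — V6:collider[blocks] ⇒ blocked
  4. V3 ← V2 → V5 — V2:fork[blocks] ⇒ blocked
Since every path is blocked, d-separation holds.

Yes — V3 and V5 are d-separated given {V2}.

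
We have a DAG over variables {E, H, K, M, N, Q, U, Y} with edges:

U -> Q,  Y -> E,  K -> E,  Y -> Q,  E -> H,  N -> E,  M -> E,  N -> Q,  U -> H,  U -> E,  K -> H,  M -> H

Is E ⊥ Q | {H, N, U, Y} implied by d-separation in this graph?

Yes

6 paths connect E and Q; each must be blocked for d-separation to hold:
Path 1: E → H ← U → Q
  U is a fork here and U is conditioned on, so the path is blocked at U.
Path 2: E ← Y → Q
  Y is a fork here and Y is conditioned on, so the path is blocked at Y.
Path 3: E ← K → H ← U → Q
  U is a fork here and U is conditioned on, so the path is blocked at U.
Path 4: E ← M → H ← U → Q
  U is a fork here and U is conditioned on, so the path is blocked at U.
Path 5: E ← U → Q
  U is a fork here and U is conditioned on, so the path is blocked at U.
Path 6: E ← N → Q
  N is a fork here and N is conditioned on, so the path is blocked at N.
Since every path is blocked, d-separation holds.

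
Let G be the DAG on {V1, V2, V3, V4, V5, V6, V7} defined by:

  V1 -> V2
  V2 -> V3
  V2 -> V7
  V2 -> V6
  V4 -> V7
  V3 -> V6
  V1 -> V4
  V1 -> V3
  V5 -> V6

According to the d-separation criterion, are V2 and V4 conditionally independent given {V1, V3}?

There are 4 undirected paths between V2 and V4; checking each against the conditioning set {V1, V3}:
Path 1: V2 → V7 ← V4
  V7 is a collider here and neither V7 nor any of its descendants is conditioned on, so the collider stays closed — the path is blocked at V7.
Path 2: V2 → V6 ← V3 ← V1 → V4
  V6 is a collider here and neither V6 nor any of its descendants is conditioned on, so the collider stays closed — the path is blocked at V6.
Path 3: V2 ← V1 → V4
  V1 is a fork here and V1 is conditioned on, so the path is blocked at V1.
Path 4: V2 → V3 ← V1 → V4
  V1 is a fork here and V1 is conditioned on, so the path is blocked at V1.
Since every path is blocked, d-separation holds.

Yes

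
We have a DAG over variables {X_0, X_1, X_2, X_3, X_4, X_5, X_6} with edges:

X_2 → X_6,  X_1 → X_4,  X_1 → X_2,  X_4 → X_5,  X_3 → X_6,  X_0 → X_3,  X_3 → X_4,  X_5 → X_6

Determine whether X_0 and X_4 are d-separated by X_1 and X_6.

We examine all 3 paths between X_0 and X_4:
  1. X_0 → X_3 → X_6 ← X_5 ← X_4 — X_3:chain[open]; X_6:collider[open]; X_5:chain[open] ⇒ active
  2. X_0 → X_3 → X_6 ← X_2 ← X_1 → X_4 — X_3:chain[open]; X_6:collider[open]; X_2:chain[open]; X_1:fork[blocks] ⇒ blocked
  3. X_0 → X_3 → X_4 — X_3:chain[open] ⇒ active
Because an active path exists, X_0 and X_4 are not d-separated.

No — X_0 and X_4 are not d-separated given {X_1, X_6}.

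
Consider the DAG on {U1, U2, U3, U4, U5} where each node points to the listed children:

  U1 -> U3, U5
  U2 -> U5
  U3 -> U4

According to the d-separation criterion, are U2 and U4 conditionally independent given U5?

Only one path connects U2 and U4:
  1. U2 → U5 ← U1 → U3 → U4 — U5:collider[open]; U1:fork[open]; U3:chain[open] ⇒ active
At least one path is unblocked, so d-separation fails.

No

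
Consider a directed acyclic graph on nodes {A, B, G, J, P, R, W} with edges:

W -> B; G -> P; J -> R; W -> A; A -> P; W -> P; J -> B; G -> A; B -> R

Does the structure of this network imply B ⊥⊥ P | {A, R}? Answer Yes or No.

No — B and P are not d-separated given {A, R}.

We examine all 3 paths between B and P:
Path 1: B ← W → P
  W is a fork and W is not conditioned on — no node blocks this path, so it is active.
Path 2: B ← W → A → P
  A is a chain here and A is conditioned on, so the path is blocked at A.
Path 3: B ← W → A ← G → P
  W is a fork and W is not conditioned on; A is a collider and A is conditioned on, which opens it; G is a fork and G is not conditioned on — no node blocks this path, so it is active.
At least one path is unblocked, so d-separation fails.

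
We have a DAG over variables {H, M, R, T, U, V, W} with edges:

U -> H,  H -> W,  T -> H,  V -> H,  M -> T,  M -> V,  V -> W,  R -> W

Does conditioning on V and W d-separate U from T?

No

Enumerating the 3 paths from U to T and testing each for blocking by {V, W}:
  1. U → H → W ← V ← M → T — H:chain[open]; W:collider[open]; V:chain[blocks]; M:fork[open] ⇒ blocked
  2. U → H ← T — H:collider[open] ⇒ active
  3. U → H ← V ← M → T — H:collider[open]; V:chain[blocks]; M:fork[open] ⇒ blocked
At least one path is unblocked, so d-separation fails.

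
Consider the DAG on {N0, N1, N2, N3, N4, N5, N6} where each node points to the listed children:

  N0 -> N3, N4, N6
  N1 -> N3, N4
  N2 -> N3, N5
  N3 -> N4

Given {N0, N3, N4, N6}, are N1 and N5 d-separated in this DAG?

Enumerating the 3 paths from N1 to N5 and testing each for blocking by {N0, N3, N4, N6}:
Path 1: N1 → N3 ← N2 → N5
  N3 is a collider and N3 is conditioned on, which opens it; N2 is a fork and N2 is not conditioned on — no node blocks this path, so it is active.
Path 2: N1 → N4 ← N3 ← N2 → N5
  N3 is a chain here and N3 is conditioned on, so the path is blocked at N3.
Path 3: N1 → N4 ← N0 → N3 ← N2 → N5
  N0 is a fork here and N0 is conditioned on, so the path is blocked at N0.
At least one path is unblocked, so d-separation fails.

No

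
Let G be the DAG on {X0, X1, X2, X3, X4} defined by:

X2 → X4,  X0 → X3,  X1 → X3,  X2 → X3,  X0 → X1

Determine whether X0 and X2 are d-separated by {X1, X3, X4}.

No

Enumerating the 2 paths from X0 to X2 and testing each for blocking by {X1, X3, X4}:
Path 1: X0 → X3 ← X2
  X3 is a collider and X3 is conditioned on, which opens it — no node blocks this path, so it is active.
Path 2: X0 → X1 → X3 ← X2
  X1 is a chain here and X1 is conditioned on, so the path is blocked at X1.
Because an active path exists, X0 and X2 are not d-separated.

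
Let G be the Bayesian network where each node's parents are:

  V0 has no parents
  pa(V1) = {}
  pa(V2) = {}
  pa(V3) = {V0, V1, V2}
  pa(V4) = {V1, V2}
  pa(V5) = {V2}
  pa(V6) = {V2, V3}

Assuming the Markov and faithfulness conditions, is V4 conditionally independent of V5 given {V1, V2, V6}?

Enumerating the 3 paths from V4 to V5 and testing each for blocking by {V1, V2, V6}:
  1. V4 ← V2 → V5 — V2:fork[blocks] ⇒ blocked
  2. V4 ← V1 → V3 ← V2 → V5 — V1:fork[blocks]; V3:collider[open]; V2:fork[blocks] ⇒ blocked
  3. V4 ← V1 → V3 → V6 ← V2 → V5 — V1:fork[blocks]; V3:chain[open]; V6:collider[open]; V2:fork[blocks] ⇒ blocked
All paths are blocked; V4 ⊥ V5 | {V1, V2, V6} holds.

Yes — V4 and V5 are d-separated given {V1, V2, V6}.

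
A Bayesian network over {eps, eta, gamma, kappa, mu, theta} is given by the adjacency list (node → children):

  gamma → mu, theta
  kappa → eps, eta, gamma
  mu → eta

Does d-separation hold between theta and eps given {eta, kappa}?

Yes — theta and eps are d-separated given {eta, kappa}.

There are 2 undirected paths between theta and eps; checking each against the conditioning set {eta, kappa}:
  1. theta ← gamma → mu → eta ← kappa → eps — gamma:fork[open]; mu:chain[open]; eta:collider[open]; kappa:fork[blocks] ⇒ blocked
  2. theta ← gamma ← kappa → eps — gamma:chain[open]; kappa:fork[blocks] ⇒ blocked
Since every path is blocked, d-separation holds.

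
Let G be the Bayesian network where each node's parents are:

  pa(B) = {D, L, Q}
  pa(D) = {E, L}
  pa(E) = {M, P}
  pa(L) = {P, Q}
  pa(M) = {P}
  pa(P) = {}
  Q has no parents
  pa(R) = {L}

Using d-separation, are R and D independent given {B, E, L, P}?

5 paths connect R and D; each must be blocked for d-separation to hold:
  1. R ← L → D — L:fork[blocks] ⇒ blocked
  2. R ← L → B ← D — L:fork[blocks]; B:collider[open] ⇒ blocked
  3. R ← L ← Q → B ← D — L:chain[blocks]; Q:fork[open]; B:collider[open] ⇒ blocked
  4. R ← L ← P → E → D — L:chain[blocks]; P:fork[blocks]; E:chain[blocks] ⇒ blocked
  5. R ← L ← P → M → E → D — L:chain[blocks]; P:fork[blocks]; M:chain[open]; E:chain[blocks] ⇒ blocked
Since every path is blocked, d-separation holds.

Yes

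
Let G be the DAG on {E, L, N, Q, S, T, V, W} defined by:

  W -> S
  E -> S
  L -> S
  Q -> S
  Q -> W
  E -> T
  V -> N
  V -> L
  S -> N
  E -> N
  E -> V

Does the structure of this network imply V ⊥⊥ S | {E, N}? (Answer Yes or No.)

No

There are 5 undirected paths between V and S; checking each against the conditioning set {E, N}:
Path 1: V → L → S
  L is a chain and L is not conditioned on — no node blocks this path, so it is active.
Path 2: V → N ← E → S
  E is a fork here and E is conditioned on, so the path is blocked at E.
Path 3: V → N ← S
  N is a collider and N is conditioned on, which opens it — no node blocks this path, so it is active.
Path 4: V ← E → N ← S
  E is a fork here and E is conditioned on, so the path is blocked at E.
Path 5: V ← E → S
  E is a fork here and E is conditioned on, so the path is blocked at E.
Because an active path exists, V and S are not d-separated.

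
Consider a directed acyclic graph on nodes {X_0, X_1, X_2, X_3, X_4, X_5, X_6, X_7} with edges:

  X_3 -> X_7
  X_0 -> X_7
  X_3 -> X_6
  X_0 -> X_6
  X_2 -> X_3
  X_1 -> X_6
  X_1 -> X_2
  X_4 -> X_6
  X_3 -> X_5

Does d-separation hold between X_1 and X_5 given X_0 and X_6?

3 paths connect X_1 and X_5; each must be blocked for d-separation to hold:
Path 1: X_1 → X_2 → X_3 → X_5
  X_2 is a chain and X_2 is not conditioned on; X_3 is a chain and X_3 is not conditioned on — no node blocks this path, so it is active.
Path 2: X_1 → X_6 ← X_0 → X_7 ← X_3 → X_5
  X_0 is a fork here and X_0 is conditioned on, so the path is blocked at X_0.
Path 3: X_1 → X_6 ← X_3 → X_5
  X_6 is a collider and X_6 is conditioned on, which opens it; X_3 is a fork and X_3 is not conditioned on — no node blocks this path, so it is active.
At least one path is unblocked, so d-separation fails.

No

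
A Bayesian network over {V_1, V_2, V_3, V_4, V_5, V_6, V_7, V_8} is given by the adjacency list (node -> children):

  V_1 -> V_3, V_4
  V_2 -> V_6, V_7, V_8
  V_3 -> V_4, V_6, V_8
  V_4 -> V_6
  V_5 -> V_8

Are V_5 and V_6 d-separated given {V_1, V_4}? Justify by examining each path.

We examine all 4 paths between V_5 and V_6:
Path 1: V_5 → V_8 ← V_3 ← V_1 → V_4 → V_6
  V_8 is a collider here and neither V_8 nor any of its descendants is conditioned on, so the collider stays closed — the path is blocked at V_8.
Path 2: V_5 → V_8 ← V_3 → V_6
  V_8 is a collider here and neither V_8 nor any of its descendants is conditioned on, so the collider stays closed — the path is blocked at V_8.
Path 3: V_5 → V_8 ← V_3 → V_4 → V_6
  V_8 is a collider here and neither V_8 nor any of its descendants is conditioned on, so the collider stays closed — the path is blocked at V_8.
Path 4: V_5 → V_8 ← V_2 → V_6
  V_8 is a collider here and neither V_8 nor any of its descendants is conditioned on, so the collider stays closed — the path is blocked at V_8.
All paths are blocked; V_5 ⊥ V_6 | {V_1, V_4} holds.

Yes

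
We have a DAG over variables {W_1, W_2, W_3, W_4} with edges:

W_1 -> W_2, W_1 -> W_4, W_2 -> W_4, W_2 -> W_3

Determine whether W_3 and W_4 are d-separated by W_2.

Yes

There are 2 undirected paths between W_3 and W_4; checking each against the conditioning set {W_2}:
Path 1: W_3 ← W_2 ← W_1 → W_4
  W_2 is a chain here and W_2 is conditioned on, so the path is blocked at W_2.
Path 2: W_3 ← W_2 → W_4
  W_2 is a fork here and W_2 is conditioned on, so the path is blocked at W_2.
All paths are blocked; W_3 ⊥ W_4 | {W_2} holds.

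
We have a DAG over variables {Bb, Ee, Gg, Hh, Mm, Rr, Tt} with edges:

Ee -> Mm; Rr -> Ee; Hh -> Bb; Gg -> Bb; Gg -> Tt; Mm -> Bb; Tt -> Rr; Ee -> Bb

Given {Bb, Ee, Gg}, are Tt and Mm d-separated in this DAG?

We examine all 4 paths between Tt and Mm:
Path 1: Tt ← Gg → Bb ← Ee → Mm
  Gg is a fork here and Gg is conditioned on, so the path is blocked at Gg.
Path 2: Tt ← Gg → Bb ← Mm
  Gg is a fork here and Gg is conditioned on, so the path is blocked at Gg.
Path 3: Tt → Rr → Ee → Mm
  Ee is a chain here and Ee is conditioned on, so the path is blocked at Ee.
Path 4: Tt → Rr → Ee → Bb ← Mm
  Ee is a chain here and Ee is conditioned on, so the path is blocked at Ee.
All paths are blocked; Tt ⊥ Mm | {Bb, Ee, Gg} holds.

Yes — Tt and Mm are d-separated given {Bb, Ee, Gg}.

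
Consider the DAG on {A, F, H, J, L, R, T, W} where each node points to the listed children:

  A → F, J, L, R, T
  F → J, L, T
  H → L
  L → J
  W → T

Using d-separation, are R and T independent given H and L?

There are 6 undirected paths between R and T; checking each against the conditioning set {H, L}:
Path 1: R ← A → L → J ← F → T
  L is a chain here and L is conditioned on, so the path is blocked at L.
Path 2: R ← A → L ← F → T
  A is a fork and A is not conditioned on; L is a collider and L is conditioned on, which opens it; F is a fork and F is not conditioned on — no node blocks this path, so it is active.
Path 3: R ← A → T
  A is a fork and A is not conditioned on — no node blocks this path, so it is active.
Path 4: R ← A → J ← L ← F → T
  J is a collider here and neither J nor any of its descendants is conditioned on, so the collider stays closed — the path is blocked at J.
Path 5: R ← A → J ← F → T
  J is a collider here and neither J nor any of its descendants is conditioned on, so the collider stays closed — the path is blocked at J.
Path 6: R ← A → F → T
  A is a fork and A is not conditioned on; F is a chain and F is not conditioned on — no node blocks this path, so it is active.
At least one path is unblocked, so d-separation fails.

No — R and T are not d-separated given {H, L}.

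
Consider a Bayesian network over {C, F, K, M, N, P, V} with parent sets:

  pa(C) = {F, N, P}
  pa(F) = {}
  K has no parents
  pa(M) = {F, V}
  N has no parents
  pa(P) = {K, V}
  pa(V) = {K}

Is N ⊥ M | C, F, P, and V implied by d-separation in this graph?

Yes — N and M are d-separated given {C, F, P, V}.

We examine all 3 paths between N and M:
  1. N → C ← F → M — C:collider[open]; F:fork[blocks] ⇒ blocked
  2. N → C ← P ← K → V → M — C:collider[open]; P:chain[blocks]; K:fork[open]; V:chain[blocks] ⇒ blocked
  3. N → C ← P ← V → M — C:collider[open]; P:chain[blocks]; V:fork[blocks] ⇒ blocked
Every path is blocked, so N and M are d-separated given {C, F, P, V}.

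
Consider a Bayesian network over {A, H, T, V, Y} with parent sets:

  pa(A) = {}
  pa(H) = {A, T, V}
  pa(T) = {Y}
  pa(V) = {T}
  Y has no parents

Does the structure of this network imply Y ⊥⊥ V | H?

No — Y and V are not d-separated given {H}.

We examine all 2 paths between Y and V:
Path 1: Y → T → V
  T is a chain and T is not conditioned on — no node blocks this path, so it is active.
Path 2: Y → T → H ← V
  T is a chain and T is not conditioned on; H is a collider and H is conditioned on, which opens it — no node blocks this path, so it is active.
Because an active path exists, Y and V are not d-separated.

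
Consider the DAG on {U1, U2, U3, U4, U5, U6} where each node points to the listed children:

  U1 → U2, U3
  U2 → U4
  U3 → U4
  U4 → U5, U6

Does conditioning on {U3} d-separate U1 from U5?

No

Enumerating the 2 paths from U1 to U5 and testing each for blocking by {U3}:
Path 1: U1 → U2 → U4 → U5
  U2 is a chain and U2 is not conditioned on; U4 is a chain and U4 is not conditioned on — no node blocks this path, so it is active.
Path 2: U1 → U3 → U4 → U5
  U3 is a chain here and U3 is conditioned on, so the path is blocked at U3.
At least one path is unblocked, so d-separation fails.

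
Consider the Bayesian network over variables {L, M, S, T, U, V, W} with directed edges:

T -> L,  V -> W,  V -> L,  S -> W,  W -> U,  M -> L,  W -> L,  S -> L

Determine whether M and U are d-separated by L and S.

No

3 paths connect M and U; each must be blocked for d-separation to hold:
Path 1: M → L ← W → U
  L is a collider and L is conditioned on, which opens it; W is a fork and W is not conditioned on — no node blocks this path, so it is active.
Path 2: M → L ← V → W → U
  L is a collider and L is conditioned on, which opens it; V is a fork and V is not conditioned on; W is a chain and W is not conditioned on — no node blocks this path, so it is active.
Path 3: M → L ← S → W → U
  S is a fork here and S is conditioned on, so the path is blocked at S.
At least one path is unblocked, so d-separation fails.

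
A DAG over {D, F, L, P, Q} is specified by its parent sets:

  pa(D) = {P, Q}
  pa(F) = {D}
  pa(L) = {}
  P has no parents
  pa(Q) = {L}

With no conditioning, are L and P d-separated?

Yes

Only one path connects L and P:
Path 1: L → Q → D ← P
  D is a collider here and neither D nor any of its descendants is conditioned on, so the collider stays closed — the path is blocked at D.
All paths are blocked; L ⊥ P | ∅ holds.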